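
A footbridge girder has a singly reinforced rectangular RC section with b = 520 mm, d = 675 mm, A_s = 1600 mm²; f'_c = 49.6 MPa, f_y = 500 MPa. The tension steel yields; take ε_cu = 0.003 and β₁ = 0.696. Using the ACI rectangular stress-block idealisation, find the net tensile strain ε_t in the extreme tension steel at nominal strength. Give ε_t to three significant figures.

a = A_s f_y/(0.85 f'_c b) = 36.49 mm.
β₁ = 0.696, so c = a/β₁ = 36.49/0.696 = 52.43 mm.
From the linear strain diagram with ε_cu = 0.003: ε_t = 0.003 (d − c)/c = 0.003 × (675 − 52.43)/52.43 = 0.0356.
Since ε_t ≥ 0.005, the section is tension-controlled.

ε_t ≈ 0.0356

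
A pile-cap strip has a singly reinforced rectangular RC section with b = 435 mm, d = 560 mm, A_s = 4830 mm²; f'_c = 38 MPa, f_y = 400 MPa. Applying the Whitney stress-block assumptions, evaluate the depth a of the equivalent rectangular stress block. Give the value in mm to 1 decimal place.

T = A_s f_y = 4830 × 400 = 1932000 N = 1932 kN.
Setting C = 0.85 f'_c a b equal to T: a = 1932000/(0.85 × 38 × 435) = 137.5 mm.

a ≈ 137.5 mm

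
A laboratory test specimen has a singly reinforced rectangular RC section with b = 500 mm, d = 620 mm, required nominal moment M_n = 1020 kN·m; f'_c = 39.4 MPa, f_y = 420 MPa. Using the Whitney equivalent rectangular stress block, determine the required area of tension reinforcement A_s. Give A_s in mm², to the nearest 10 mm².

A_s ≈ 4290 mm²

With M_n = 0.85 f'_c a b (d − a/2), solve the quadratic for a:
a = d − √(d² − 2M_n/(0.85 f'_c b)) = 620 − √(620² − 2 × 1020×10⁶/(0.85 × 39.4 × 500)) = 107.58 mm.
A_s = 0.85 f'_c a b / f_y = 0.85 × 39.4 × 107.58 × 500 / 420 = 4289.1 mm².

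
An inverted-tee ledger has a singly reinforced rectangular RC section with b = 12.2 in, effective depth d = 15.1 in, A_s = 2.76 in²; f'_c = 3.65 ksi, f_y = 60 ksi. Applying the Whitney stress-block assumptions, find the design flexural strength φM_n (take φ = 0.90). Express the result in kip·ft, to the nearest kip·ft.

φM_n ≈ 160 kip·ft

T = A_s f_y = 2.76 × 60 = 165.6 kips.
a = T/(0.85 f'_c b) = 165.6/(0.85 × 3.65 × 12.2) = 4.375 in.
M_n = T(d − a/2) = 165.6 × (15.1 − 2.1875) = 2138.3 kip·in = 2138.3/12 = 178.19 kip·ft.
φM_n = 0.90 × 178.19 = 160.37 kip·ft.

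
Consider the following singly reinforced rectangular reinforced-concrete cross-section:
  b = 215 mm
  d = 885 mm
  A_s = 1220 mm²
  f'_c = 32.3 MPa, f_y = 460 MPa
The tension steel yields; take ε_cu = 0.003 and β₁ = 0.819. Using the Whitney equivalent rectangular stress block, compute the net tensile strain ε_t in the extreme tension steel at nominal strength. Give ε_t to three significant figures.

ε_t ≈ 0.0199

a = A_s f_y/(0.85 f'_c b) = 95.07 mm.
β₁ = 0.819, so c = a/β₁ = 95.07/0.819 = 116.08 mm.
From the linear strain diagram with ε_cu = 0.003: ε_t = 0.003 (d − c)/c = 0.003 × (885 − 116.08)/116.08 = 0.0199.
Since ε_t ≥ 0.005, the section is tension-controlled.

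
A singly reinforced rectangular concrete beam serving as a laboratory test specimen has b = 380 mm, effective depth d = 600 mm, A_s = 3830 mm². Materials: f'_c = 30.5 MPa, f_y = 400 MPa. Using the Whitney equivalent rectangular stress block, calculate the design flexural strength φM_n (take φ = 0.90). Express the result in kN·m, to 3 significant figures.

φM_n ≈ 720 kN·m

T = A_s f_y = 3830 × 400 = 1532000 N = 1532 kN.
From C = T: a = T/(0.85 f'_c b) = 1532000/(0.85 × 30.5 × 380) = 155.51 mm.
M_n = T(d − a/2) = 1532 kN × (600 − 77.755) mm = 800.08 kN·m.
φM_n = 0.90 × 800.08 = 720.07 kN·m.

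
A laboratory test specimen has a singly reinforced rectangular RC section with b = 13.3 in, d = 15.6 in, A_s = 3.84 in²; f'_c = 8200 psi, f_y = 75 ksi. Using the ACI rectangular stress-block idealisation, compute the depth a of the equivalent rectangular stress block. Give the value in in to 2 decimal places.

T = A_s f_y = 3.84 × 75 = 288 kips.
a = T/(0.85 f'_c b) = 288/(0.85 × 8.2 × 13.3) = 3.11 in.

a ≈ 3.11 in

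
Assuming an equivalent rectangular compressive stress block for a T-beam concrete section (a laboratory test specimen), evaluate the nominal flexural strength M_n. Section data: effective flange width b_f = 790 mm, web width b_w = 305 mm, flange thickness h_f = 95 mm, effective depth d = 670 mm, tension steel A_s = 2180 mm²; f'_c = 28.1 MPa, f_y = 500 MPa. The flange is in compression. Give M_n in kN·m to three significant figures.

Tension: T = A_s f_y = 2180 × 500 = 1090000 N.
Try a within the flange: a = T/(0.85 f'_c b_f) = 1090000/(0.85 × 28.1 × 790) = 57.77 mm.
Since a = 57.77 ≤ h_f = 95 mm, the stress block lies entirely in the flange; analyse as a rectangular beam of width b_f.
M_n = T(d − a/2) = 1090000 × (670 − 28.885) = 698.82 × 10⁶ N·mm.
M_n = 698.82 kN·m.

M_n ≈ 699 kN·m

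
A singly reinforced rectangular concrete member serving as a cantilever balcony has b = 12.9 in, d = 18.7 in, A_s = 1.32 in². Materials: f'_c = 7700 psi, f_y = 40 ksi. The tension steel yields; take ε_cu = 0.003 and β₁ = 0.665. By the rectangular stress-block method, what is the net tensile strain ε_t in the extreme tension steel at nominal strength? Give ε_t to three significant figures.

a = A_s f_y/(0.85 f'_c b) = 0.625 in.
β₁ = 0.665, so c = a/β₁ = 0.625/0.665 = 0.940 in.
From the linear strain diagram with ε_cu = 0.003: ε_t = 0.003 (d − c)/c = 0.003 × (18.7 − 0.940)/0.940 = 0.0567.
Since ε_t ≥ 0.005, the section is tension-controlled.

ε_t ≈ 0.0567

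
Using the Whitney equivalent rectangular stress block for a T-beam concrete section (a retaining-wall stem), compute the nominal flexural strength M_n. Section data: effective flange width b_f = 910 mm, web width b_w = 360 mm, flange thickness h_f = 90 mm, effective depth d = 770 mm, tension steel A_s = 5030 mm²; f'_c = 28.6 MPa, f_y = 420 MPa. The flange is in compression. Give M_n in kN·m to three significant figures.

M_n ≈ 1530 kN·m

Tension: T = A_s f_y = 5030 × 420 = 2112600 N.
Try a within the flange: a = T/(0.85 f'_c b_f) = 2112600/(0.85 × 28.6 × 910) = 95.50 mm.
a = 95.50 > h_f = 90 mm: the block extends into the web. Split into flange-overhang and web parts.
C_f = 0.85 f'_c (b_f − b_w) h_f = 0.85 × 28.6 × (910 − 360) × 90 = 1203345 N.
Remaining web compression depth: a_w = (T − C_f)/(0.85 f'_c b_w) = (2112600 − 1203345)/(0.85 × 28.6 × 360) = 103.90 mm.
M_n = C_f(d − h_f/2) + (T − C_f)(d − a_w/2) = 1203345 × (770 − 45) + 909255 × (770 − 51.95) = 872.43 + 652.89 = 1525.32 × 10⁶ N·mm.
M_n = 1525.32 kN·m.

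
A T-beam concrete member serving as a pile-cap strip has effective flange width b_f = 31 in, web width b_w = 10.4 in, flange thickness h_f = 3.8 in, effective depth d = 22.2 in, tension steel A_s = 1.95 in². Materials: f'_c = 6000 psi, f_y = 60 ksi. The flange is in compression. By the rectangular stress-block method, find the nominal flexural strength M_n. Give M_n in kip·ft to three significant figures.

M_n ≈ 213 kip·ft

Tension: T = A_s f_y = 1.95 × 60 = 117 kips.
Try a within the flange: a = T/(0.85 f'_c b_f) = 117/(0.85 × 6 × 31) = 0.740 in.
Since a = 0.740 ≤ h_f = 3.8 in, the stress block lies entirely in the flange; analyse as a rectangular beam of width b_f.
M_n = T(d − a/2) = 117 × (22.2 − 0.37) = 2554.1 kip·in.
M_n = 2554.1/12 = 212.84 kip·ft.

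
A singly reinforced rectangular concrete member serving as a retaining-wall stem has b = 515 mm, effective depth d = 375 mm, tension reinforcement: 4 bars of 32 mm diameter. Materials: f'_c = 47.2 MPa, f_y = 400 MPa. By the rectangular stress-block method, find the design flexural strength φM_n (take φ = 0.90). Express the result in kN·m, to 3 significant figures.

A_s = 4 × 804 = 3216 mm².
T = A_s f_y = 3216 × 400 = 1286400 N = 1286.4 kN.
From C = T: a = T/(0.85 f'_c b) = 1286400/(0.85 × 47.2 × 515) = 62.26 mm.
M_n = T(d − a/2) = 1286.4 kN × (375 − 31.13) mm = 442.35 kN·m.
φM_n = 0.90 × 442.35 = 398.12 kN·m.

φM_n ≈ 398 kN·m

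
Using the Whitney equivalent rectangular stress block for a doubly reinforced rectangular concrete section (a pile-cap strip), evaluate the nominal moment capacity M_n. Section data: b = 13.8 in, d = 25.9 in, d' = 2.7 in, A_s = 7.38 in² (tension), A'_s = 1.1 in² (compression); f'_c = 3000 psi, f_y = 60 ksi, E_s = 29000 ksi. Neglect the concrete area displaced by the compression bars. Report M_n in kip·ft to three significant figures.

M_n ≈ 773 kip·ft

Assume both steels yield.
a = (A_s − A'_s) f_y/(0.85 f'_c b) = (7.38 − 1.1) × 60/(0.85 × 3 × 13.8) = 10.708 in.
c = a/β₁ = 10.708/0.85 = 12.598 in; ε'_s = 0.003(c − d')/c = 0.0024 ≥ ε_y = 0.0021, so the compression steel yields.
M_n = (A_s − A'_s) f_y (d − a/2) + A'_s f_y (d − d') = 376.8 × (25.9 − 5.354) + 66 × (25.9 − 2.7) = 7741.7 + 1531.2 = 9272.9 kip·in = 9272.9/12 = 772.74 kip·ft.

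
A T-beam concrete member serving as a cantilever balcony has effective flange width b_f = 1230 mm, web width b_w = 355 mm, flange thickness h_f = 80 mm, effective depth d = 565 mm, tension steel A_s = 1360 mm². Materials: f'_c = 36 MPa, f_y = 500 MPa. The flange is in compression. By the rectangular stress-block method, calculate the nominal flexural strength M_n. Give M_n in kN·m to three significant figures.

M_n ≈ 378 kN·m

Tension: T = A_s f_y = 1360 × 500 = 680000 N.
Try a within the flange: a = T/(0.85 f'_c b_f) = 680000/(0.85 × 36 × 1230) = 18.07 mm.
Since a = 18.07 ≤ h_f = 80 mm, the stress block lies entirely in the flange; analyse as a rectangular beam of width b_f.
M_n = T(d − a/2) = 680000 × (565 − 9.035) = 378.06 × 10⁶ N·mm.
M_n = 378.06 kN·m.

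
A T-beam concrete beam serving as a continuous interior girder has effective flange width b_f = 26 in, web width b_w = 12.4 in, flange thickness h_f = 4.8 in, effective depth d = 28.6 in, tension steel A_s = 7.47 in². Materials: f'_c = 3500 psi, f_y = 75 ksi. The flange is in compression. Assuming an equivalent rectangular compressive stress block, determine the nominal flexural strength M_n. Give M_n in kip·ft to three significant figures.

M_n ≈ 1150 kip·ft

Tension: T = A_s f_y = 7.47 × 75 = 560.25 kips.
Try a within the flange: a = T/(0.85 f'_c b_f) = 560.25/(0.85 × 3.5 × 26) = 7.243 in.
a = 7.243 > h_f = 4.8 in: the block extends into the web. Split into flange-overhang and web parts.
C_f = 0.85 f'_c (b_f − b_w) h_f = 0.85 × 3.5 × (26 − 12.4) × 4.8 = 194.2 kips.
Remaining web compression depth: a_w = (T − C_f)/(0.85 f'_c b_w) = (560.25 − 194.2)/(0.85 × 3.5 × 12.4) = 9.923 in.
M_n = C_f(d − h_f/2) + (T − C_f)(d − a_w/2) = 194.2 × (28.6 − 2.4) + 366.05 × (28.6 − 4.9615) = 5088.0 + 8652.9 = 13740.9 kip·in.
M_n = 13740.9/12 = 1145.08 kip·ft.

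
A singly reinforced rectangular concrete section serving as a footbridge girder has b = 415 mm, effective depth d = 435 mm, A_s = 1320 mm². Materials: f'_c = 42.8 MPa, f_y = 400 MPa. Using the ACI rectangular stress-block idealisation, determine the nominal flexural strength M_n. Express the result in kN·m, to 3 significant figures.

T = A_s f_y = 1320 × 400 = 528000 N = 528 kN.
From C = T: a = T/(0.85 f'_c b) = 528000/(0.85 × 42.8 × 415) = 34.97 mm.
M_n = T(d − a/2) = 528 kN × (435 − 17.485) mm = 220.45 kN·m.

M_n ≈ 220 kN·m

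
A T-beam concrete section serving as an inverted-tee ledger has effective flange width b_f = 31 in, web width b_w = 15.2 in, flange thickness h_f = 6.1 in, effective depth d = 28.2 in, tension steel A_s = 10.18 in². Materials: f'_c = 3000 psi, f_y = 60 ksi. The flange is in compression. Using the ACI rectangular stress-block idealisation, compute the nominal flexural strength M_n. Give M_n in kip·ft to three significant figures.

M_n ≈ 1230 kip·ft

Tension: T = A_s f_y = 10.18 × 60 = 610.8 kips.
Try a within the flange: a = T/(0.85 f'_c b_f) = 610.8/(0.85 × 3 × 31) = 7.727 in.
a = 7.727 > h_f = 6.1 in: the block extends into the web. Split into flange-overhang and web parts.
C_f = 0.85 f'_c (b_f − b_w) h_f = 0.85 × 3 × (31 − 15.2) × 6.1 = 245.8 kips.
Remaining web compression depth: a_w = (T − C_f)/(0.85 f'_c b_w) = (610.8 − 245.8)/(0.85 × 3 × 15.2) = 9.417 in.
M_n = C_f(d − h_f/2) + (T − C_f)(d − a_w/2) = 245.8 × (28.2 − 3.05) + 365 × (28.2 − 4.7085) = 6181.9 + 8574.4 = 14756.3 kip·in.
M_n = 14756.3/12 = 1229.69 kip·ft.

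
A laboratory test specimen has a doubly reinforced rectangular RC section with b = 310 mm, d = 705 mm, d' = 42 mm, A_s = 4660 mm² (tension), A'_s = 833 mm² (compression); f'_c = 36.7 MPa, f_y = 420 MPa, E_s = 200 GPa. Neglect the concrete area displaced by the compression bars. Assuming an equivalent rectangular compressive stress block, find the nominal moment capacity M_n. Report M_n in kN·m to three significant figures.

M_n ≈ 1230 kN·m

Assume both tension and compression steel yield.
Net tension couple steel: A_s − A'_s = 3827 mm².
a = (A_s − A'_s) f_y / (0.85 f'_c b) = 1607340/(0.85 × 36.7 × 310) = 166.21 mm.
c = a/β₁ = 166.21/0.788 = 210.93 mm; ε'_s = 0.003(c − d')/c = 0.0024 ≥ f_y/E_s = 0.0021, so compression steel does yield.
M_n = (A_s − A'_s) f_y (d − a/2) + A'_s f_y (d − d') = [1607340 × (705 − 83.105) + 349860 × (705 − 42)] × 10⁻⁶ = 999.60 + 231.96 = 1231.56 kN·m.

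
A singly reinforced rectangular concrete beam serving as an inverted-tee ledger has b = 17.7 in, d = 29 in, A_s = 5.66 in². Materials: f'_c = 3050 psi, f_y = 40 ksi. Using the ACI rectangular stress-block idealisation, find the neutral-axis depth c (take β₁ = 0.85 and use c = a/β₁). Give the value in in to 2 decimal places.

T = A_s f_y = 5.66 × 40 = 226.4 kips.
a = T/(0.85 f'_c b) = 226.4/(0.85 × 3.05 × 17.7) = 4.9338 in.
With β₁ = 0.85, c = a/β₁ = 4.9338/0.85 = 5.80 in.

c ≈ 5.80 in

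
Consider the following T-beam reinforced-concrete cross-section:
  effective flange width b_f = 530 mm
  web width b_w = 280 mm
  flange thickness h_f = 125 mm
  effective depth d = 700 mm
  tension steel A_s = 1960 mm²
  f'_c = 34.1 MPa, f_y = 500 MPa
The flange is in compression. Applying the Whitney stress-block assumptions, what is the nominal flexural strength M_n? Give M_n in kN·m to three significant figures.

Tension: T = A_s f_y = 1960 × 500 = 980000 N.
Try a within the flange: a = T/(0.85 f'_c b_f) = 980000/(0.85 × 34.1 × 530) = 63.79 mm.
Since a = 63.79 ≤ h_f = 125 mm, the stress block lies entirely in the flange; analyse as a rectangular beam of width b_f.
M_n = T(d − a/2) = 980000 × (700 − 31.895) = 654.74 × 10⁶ N·mm.
M_n = 654.74 kN·m.

M_n ≈ 655 kN·m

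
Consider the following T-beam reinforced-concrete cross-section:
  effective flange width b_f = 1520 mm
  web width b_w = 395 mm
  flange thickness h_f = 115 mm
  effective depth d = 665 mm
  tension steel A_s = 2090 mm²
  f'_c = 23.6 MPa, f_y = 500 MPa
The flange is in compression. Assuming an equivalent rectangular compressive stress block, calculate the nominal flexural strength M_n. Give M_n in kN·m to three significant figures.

M_n ≈ 677 kN·m

Tension: T = A_s f_y = 2090 × 500 = 1045000 N.
Try a within the flange: a = T/(0.85 f'_c b_f) = 1045000/(0.85 × 23.6 × 1520) = 34.27 mm.
Since a = 34.27 ≤ h_f = 115 mm, the stress block lies entirely in the flange; analyse as a rectangular beam of width b_f.
M_n = T(d − a/2) = 1045000 × (665 − 17.135) = 677.02 × 10⁶ N·mm.
M_n = 677.02 kN·m.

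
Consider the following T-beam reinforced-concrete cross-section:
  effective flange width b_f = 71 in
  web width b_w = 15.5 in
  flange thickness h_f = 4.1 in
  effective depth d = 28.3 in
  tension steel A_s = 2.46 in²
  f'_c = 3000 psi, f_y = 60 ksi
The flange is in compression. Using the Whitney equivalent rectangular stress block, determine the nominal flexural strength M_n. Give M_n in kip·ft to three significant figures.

M_n ≈ 343 kip·ft

Tension: T = A_s f_y = 2.46 × 60 = 147.6 kips.
Try a within the flange: a = T/(0.85 f'_c b_f) = 147.6/(0.85 × 3 × 71) = 0.815 in.
Since a = 0.815 ≤ h_f = 4.1 in, the stress block lies entirely in the flange; analyse as a rectangular beam of width b_f.
M_n = T(d − a/2) = 147.6 × (28.3 − 0.4075) = 4116.9 kip·in.
M_n = 4116.9/12 = 343.08 kip·ft.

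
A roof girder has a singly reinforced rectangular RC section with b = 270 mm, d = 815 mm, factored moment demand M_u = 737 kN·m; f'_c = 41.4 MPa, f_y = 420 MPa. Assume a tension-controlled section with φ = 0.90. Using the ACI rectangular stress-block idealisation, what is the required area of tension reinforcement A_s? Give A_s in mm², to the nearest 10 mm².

A_s ≈ 2570 mm²

M_n = M_u/φ = 737/0.90 = 818.889 kN·m.
With M_n = 0.85 f'_c a b (d − a/2), solve the quadratic for a:
a = d − √(d² − 2M_n/(0.85 f'_c b)) = 815 − √(815² − 2 × 818.889×10⁶/(0.85 × 41.4 × 270)) = 113.68 mm.
A_s = 0.85 f'_c a b / f_y = 0.85 × 41.4 × 113.68 × 270 / 420 = 2571.7 mm².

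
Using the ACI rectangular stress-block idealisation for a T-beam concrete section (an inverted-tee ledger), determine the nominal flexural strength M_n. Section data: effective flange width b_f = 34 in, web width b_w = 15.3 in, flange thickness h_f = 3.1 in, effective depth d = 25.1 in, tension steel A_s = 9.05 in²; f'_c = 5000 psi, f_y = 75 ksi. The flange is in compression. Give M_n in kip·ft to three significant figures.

M_n ≈ 1270 kip·ft

Tension: T = A_s f_y = 9.05 × 75 = 678.75 kips.
Try a within the flange: a = T/(0.85 f'_c b_f) = 678.75/(0.85 × 5 × 34) = 4.697 in.
a = 4.697 > h_f = 3.1 in: the block extends into the web. Split into flange-overhang and web parts.
C_f = 0.85 f'_c (b_f − b_w) h_f = 0.85 × 5 × (34 − 15.3) × 3.1 = 246.4 kips.
Remaining web compression depth: a_w = (T − C_f)/(0.85 f'_c b_w) = (678.75 − 246.4)/(0.85 × 5 × 15.3) = 6.649 in.
M_n = C_f(d − h_f/2) + (T − C_f)(d − a_w/2) = 246.4 × (25.1 − 1.55) + 432.35 × (25.1 − 3.3245) = 5802.7 + 9414.6 = 15217.3 kip·in.
M_n = 15217.3/12 = 1268.11 kip·ft.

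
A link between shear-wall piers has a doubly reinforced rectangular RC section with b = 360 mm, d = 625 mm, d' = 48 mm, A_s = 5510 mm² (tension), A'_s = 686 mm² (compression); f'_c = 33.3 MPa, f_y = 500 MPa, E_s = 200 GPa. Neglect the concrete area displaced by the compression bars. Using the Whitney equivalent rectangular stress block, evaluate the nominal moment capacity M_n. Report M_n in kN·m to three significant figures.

Assume both tension and compression steel yield.
Net tension couple steel: A_s − A'_s = 4824 mm².
a = (A_s − A'_s) f_y / (0.85 f'_c b) = 2412000/(0.85 × 33.3 × 360) = 236.71 mm.
c = a/β₁ = 236.71/0.812 = 291.51 mm; ε'_s = 0.003(c − d')/c = 0.0025 ≥ f_y/E_s = 0.0025, so compression steel does yield.
M_n = (A_s − A'_s) f_y (d − a/2) + A'_s f_y (d − d') = [2412000 × (625 − 118.355) + 343000 × (625 − 48)] × 10⁻⁶ = 1222.03 + 197.91 = 1419.94 kN·m.

M_n ≈ 1420 kN·m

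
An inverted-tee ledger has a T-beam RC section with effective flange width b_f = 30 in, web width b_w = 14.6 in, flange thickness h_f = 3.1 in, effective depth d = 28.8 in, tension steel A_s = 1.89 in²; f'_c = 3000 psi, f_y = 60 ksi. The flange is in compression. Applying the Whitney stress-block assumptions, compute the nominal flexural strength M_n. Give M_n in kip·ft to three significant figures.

Tension: T = A_s f_y = 1.89 × 60 = 113.4 kips.
Try a within the flange: a = T/(0.85 f'_c b_f) = 113.4/(0.85 × 3 × 30) = 1.482 in.
Since a = 1.482 ≤ h_f = 3.1 in, the stress block lies entirely in the flange; analyse as a rectangular beam of width b_f.
M_n = T(d − a/2) = 113.4 × (28.8 − 0.741) = 3181.9 kip·in.
M_n = 3181.9/12 = 265.16 kip·ft.

M_n ≈ 265 kip·ft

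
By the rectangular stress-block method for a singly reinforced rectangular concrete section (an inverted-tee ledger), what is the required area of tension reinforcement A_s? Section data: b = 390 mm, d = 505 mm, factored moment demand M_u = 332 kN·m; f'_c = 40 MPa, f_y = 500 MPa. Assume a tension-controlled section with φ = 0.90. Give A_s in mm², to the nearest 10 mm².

M_n = M_u/φ = 332/0.90 = 368.889 kN·m.
With M_n = 0.85 f'_c a b (d − a/2), solve the quadratic for a:
a = d − √(d² − 2M_n/(0.85 f'_c b)) = 505 − √(505² − 2 × 368.889×10⁶/(0.85 × 40 × 390)) = 58.47 mm.
A_s = 0.85 f'_c a b / f_y = 0.85 × 40 × 58.47 × 390 / 500 = 1550.6 mm².

A_s ≈ 1550 mm²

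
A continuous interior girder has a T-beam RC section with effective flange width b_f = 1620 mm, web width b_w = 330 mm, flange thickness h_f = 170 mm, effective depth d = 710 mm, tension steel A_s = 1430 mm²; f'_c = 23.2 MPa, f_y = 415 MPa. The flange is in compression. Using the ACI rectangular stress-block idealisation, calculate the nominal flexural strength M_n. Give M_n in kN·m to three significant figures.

Tension: T = A_s f_y = 1430 × 415 = 593450 N.
Try a within the flange: a = T/(0.85 f'_c b_f) = 593450/(0.85 × 23.2 × 1620) = 18.58 mm.
Since a = 18.58 ≤ h_f = 170 mm, the stress block lies entirely in the flange; analyse as a rectangular beam of width b_f.
M_n = T(d − a/2) = 593450 × (710 − 9.29) = 415.84 × 10⁶ N·mm.
M_n = 415.84 kN·m.

M_n ≈ 416 kN·m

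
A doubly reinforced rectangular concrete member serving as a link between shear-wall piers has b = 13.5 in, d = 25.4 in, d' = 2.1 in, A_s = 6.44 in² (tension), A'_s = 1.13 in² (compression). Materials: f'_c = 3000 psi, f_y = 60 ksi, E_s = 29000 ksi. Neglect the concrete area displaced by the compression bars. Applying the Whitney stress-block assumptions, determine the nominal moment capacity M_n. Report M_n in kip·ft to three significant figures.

Assume both steels yield.
a = (A_s − A'_s) f_y/(0.85 f'_c b) = (6.44 − 1.13) × 60/(0.85 × 3 × 13.5) = 9.255 in.
c = a/β₁ = 9.255/0.85 = 10.888 in; ε'_s = 0.003(c − d')/c = 0.0024 ≥ ε_y = 0.0021, so the compression steel yields.
M_n = (A_s − A'_s) f_y (d − a/2) + A'_s f_y (d − d') = 318.6 × (25.4 − 4.6275) + 67.8 × (25.4 − 2.1) = 6618.1 + 1579.7 = 8197.8 kip·in = 8197.8/12 = 683.15 kip·ft.

M_n ≈ 683 kip·ft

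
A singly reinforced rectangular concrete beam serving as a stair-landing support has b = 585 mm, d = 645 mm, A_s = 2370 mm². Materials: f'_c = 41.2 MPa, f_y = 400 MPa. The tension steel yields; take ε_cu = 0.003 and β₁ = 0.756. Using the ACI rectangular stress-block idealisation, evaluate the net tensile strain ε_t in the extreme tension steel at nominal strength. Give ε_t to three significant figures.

a = A_s f_y/(0.85 f'_c b) = 46.27 mm.
β₁ = 0.756, so c = a/β₁ = 46.27/0.756 = 61.20 mm.
From the linear strain diagram with ε_cu = 0.003: ε_t = 0.003 (d − c)/c = 0.003 × (645 − 61.20)/61.20 = 0.0286.
Since ε_t ≥ 0.005, the section is tension-controlled.

ε_t ≈ 0.0286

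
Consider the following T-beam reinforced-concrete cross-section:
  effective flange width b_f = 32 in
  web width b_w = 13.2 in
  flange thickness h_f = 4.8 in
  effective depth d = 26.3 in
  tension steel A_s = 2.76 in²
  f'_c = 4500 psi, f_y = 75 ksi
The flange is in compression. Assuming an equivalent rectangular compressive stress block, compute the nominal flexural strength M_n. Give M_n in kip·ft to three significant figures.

M_n ≈ 439 kip·ft

Tension: T = A_s f_y = 2.76 × 75 = 207 kips.
Try a within the flange: a = T/(0.85 f'_c b_f) = 207/(0.85 × 4.5 × 32) = 1.691 in.
Since a = 1.691 ≤ h_f = 4.8 in, the stress block lies entirely in the flange; analyse as a rectangular beam of width b_f.
M_n = T(d − a/2) = 207 × (26.3 − 0.8455) = 5269.1 kip·in.
M_n = 5269.1/12 = 439.09 kip·ft.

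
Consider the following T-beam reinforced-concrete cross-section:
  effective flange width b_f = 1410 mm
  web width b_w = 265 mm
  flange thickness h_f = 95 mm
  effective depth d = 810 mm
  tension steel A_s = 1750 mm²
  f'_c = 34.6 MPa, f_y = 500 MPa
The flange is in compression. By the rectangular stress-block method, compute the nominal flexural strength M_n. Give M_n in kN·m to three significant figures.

M_n ≈ 700 kN·m

Tension: T = A_s f_y = 1750 × 500 = 875000 N.
Try a within the flange: a = T/(0.85 f'_c b_f) = 875000/(0.85 × 34.6 × 1410) = 21.10 mm.
Since a = 21.10 ≤ h_f = 95 mm, the stress block lies entirely in the flange; analyse as a rectangular beam of width b_f.
M_n = T(d − a/2) = 875000 × (810 − 10.55) = 699.52 × 10⁶ N·mm.
M_n = 699.52 kN·m.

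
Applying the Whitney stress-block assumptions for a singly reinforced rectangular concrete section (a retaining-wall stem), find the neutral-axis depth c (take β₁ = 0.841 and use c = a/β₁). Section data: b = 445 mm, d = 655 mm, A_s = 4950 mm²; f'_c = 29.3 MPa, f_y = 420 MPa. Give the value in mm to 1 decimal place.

T = A_s f_y = 4950 × 420 = 2079000 N = 2079 kN.
Setting C = 0.85 f'_c a b equal to T: a = 2079000/(0.85 × 29.3 × 445) = 187.589 mm.
With β₁ = 0.841, c = a/β₁ = 187.589/0.841 = 223.1 mm.

c ≈ 223.1 mm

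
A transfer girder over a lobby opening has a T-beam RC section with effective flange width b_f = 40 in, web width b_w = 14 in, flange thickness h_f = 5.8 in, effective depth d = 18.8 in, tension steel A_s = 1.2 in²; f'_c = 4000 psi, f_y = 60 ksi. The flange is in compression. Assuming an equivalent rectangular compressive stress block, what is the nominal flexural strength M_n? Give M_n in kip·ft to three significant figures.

Tension: T = A_s f_y = 1.2 × 60 = 72 kips.
Try a within the flange: a = T/(0.85 f'_c b_f) = 72/(0.85 × 4 × 40) = 0.529 in.
Since a = 0.529 ≤ h_f = 5.8 in, the stress block lies entirely in the flange; analyse as a rectangular beam of width b_f.
M_n = T(d − a/2) = 72 × (18.8 − 0.2645) = 1334.6 kip·in.
M_n = 1334.6/12 = 111.22 kip·ft.

M_n ≈ 111 kip·ft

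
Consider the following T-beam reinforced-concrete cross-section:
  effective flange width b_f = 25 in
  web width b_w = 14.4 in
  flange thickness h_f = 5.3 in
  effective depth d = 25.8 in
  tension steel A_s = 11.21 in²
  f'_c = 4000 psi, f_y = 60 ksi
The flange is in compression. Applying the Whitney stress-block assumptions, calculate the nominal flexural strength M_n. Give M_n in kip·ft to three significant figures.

Tension: T = A_s f_y = 11.21 × 60 = 672.6 kips.
Try a within the flange: a = T/(0.85 f'_c b_f) = 672.6/(0.85 × 4 × 25) = 7.913 in.
a = 7.913 > h_f = 5.3 in: the block extends into the web. Split into flange-overhang and web parts.
C_f = 0.85 f'_c (b_f − b_w) h_f = 0.85 × 4 × (25 − 14.4) × 5.3 = 191.0 kips.
Remaining web compression depth: a_w = (T − C_f)/(0.85 f'_c b_w) = (672.6 − 191.0)/(0.85 × 4 × 14.4) = 9.837 in.
M_n = C_f(d − h_f/2) + (T − C_f)(d − a_w/2) = 191.0 × (25.8 − 2.65) + 481.6 × (25.8 − 4.9185) = 4421.7 + 10056.5 = 14478.2 kip·in.
M_n = 14478.2/12 = 1206.52 kip·ft.

M_n ≈ 1210 kip·ft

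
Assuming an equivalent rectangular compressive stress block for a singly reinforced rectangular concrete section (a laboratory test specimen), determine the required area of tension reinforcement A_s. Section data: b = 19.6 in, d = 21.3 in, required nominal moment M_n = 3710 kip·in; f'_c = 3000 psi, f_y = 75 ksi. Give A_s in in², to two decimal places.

From M_n = 0.85 f'_c a b (d − a/2):
a = d − √(d² − 2M_n/(0.85 f'_c b)) = 21.3 − √(21.3² − 2 × 3710/(0.85 × 3 × 19.6)) = 3.829 in.
A_s = 0.85 f'_c a b / f_y = 0.85 × 3 × 3.829 × 19.6 / 75 = 2.552 in².

A_s ≈ 2.55 in²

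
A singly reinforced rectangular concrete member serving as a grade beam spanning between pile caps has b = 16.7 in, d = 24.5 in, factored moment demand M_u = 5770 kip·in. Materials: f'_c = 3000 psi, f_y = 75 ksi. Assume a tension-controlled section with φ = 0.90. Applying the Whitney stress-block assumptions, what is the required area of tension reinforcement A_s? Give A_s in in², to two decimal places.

A_s ≈ 4.09 in²

M_n = M_u/φ = 5770/0.90 = 6411.11 kip·in.
From M_n = 0.85 f'_c a b (d − a/2):
a = d − √(d² − 2M_n/(0.85 f'_c b)) = 24.5 − √(24.5² − 2 × 6411.11/(0.85 × 3 × 16.7)) = 7.204 in.
A_s = 0.85 f'_c a b / f_y = 0.85 × 3 × 7.204 × 16.7 / 75 = 4.090 in².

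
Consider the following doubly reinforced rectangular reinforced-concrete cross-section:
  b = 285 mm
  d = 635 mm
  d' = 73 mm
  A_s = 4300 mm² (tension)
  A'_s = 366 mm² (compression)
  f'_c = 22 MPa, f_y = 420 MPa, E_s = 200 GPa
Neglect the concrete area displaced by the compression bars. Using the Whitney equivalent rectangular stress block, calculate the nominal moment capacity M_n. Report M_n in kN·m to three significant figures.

M_n ≈ 879 kN·m

Assume both tension and compression steel yield.
Net tension couple steel: A_s − A'_s = 3934 mm².
a = (A_s − A'_s) f_y / (0.85 f'_c b) = 1652280/(0.85 × 22 × 285) = 310.03 mm.
c = a/β₁ = 310.03/0.85 = 364.74 mm; ε'_s = 0.003(c − d')/c = 0.0024 ≥ f_y/E_s = 0.0021, so compression steel does yield.
M_n = (A_s − A'_s) f_y (d − a/2) + A'_s f_y (d − d') = [1652280 × (635 − 155.015) + 153720 × (635 − 73)] × 10⁻⁶ = 793.07 + 86.39 = 879.46 kN·m.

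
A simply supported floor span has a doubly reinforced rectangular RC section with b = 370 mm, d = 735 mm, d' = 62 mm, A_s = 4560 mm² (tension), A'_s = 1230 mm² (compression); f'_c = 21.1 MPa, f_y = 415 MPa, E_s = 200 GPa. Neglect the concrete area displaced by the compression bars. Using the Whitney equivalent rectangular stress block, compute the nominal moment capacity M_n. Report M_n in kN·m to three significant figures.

Assume both tension and compression steel yield.
Net tension couple steel: A_s − A'_s = 3330 mm².
a = (A_s − A'_s) f_y / (0.85 f'_c b) = 1381950/(0.85 × 21.1 × 370) = 208.25 mm.
c = a/β₁ = 208.25/0.85 = 245.00 mm; ε'_s = 0.003(c − d')/c = 0.0022 ≥ f_y/E_s = 0.0021, so compression steel does yield.
M_n = (A_s − A'_s) f_y (d − a/2) + A'_s f_y (d − d') = [1381950 × (735 − 104.125) + 510450 × (735 − 62)] × 10⁻⁶ = 871.84 + 343.53 = 1215.37 kN·m.

M_n ≈ 1220 kN·m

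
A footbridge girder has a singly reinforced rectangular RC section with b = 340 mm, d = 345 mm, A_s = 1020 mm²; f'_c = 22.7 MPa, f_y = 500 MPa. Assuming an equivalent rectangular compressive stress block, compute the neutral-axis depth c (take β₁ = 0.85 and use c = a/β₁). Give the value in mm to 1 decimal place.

c ≈ 91.5 mm

T = A_s f_y = 1020 × 500 = 510000 N = 510 kN.
Setting C = 0.85 f'_c a b equal to T: a = 510000/(0.85 × 22.7 × 340) = 77.740 mm.
With β₁ = 0.85, c = a/β₁ = 77.740/0.85 = 91.5 mm.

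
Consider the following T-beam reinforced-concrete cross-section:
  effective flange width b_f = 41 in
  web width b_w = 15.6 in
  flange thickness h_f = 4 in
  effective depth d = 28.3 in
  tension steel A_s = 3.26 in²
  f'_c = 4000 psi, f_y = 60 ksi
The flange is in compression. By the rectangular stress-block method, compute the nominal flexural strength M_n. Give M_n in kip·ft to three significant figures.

Tension: T = A_s f_y = 3.26 × 60 = 195.6 kips.
Try a within the flange: a = T/(0.85 f'_c b_f) = 195.6/(0.85 × 4 × 41) = 1.403 in.
Since a = 1.403 ≤ h_f = 4 in, the stress block lies entirely in the flange; analyse as a rectangular beam of width b_f.
M_n = T(d − a/2) = 195.6 × (28.3 − 0.7015) = 5398.3 kip·in.
M_n = 5398.3/12 = 449.86 kip·ft.

M_n ≈ 450 kip·ft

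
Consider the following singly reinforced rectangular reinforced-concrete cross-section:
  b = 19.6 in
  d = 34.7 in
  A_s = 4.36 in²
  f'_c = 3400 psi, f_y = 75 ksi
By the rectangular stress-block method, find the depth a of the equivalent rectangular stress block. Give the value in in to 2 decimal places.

T = A_s f_y = 4.36 × 75 = 327 kips.
a = T/(0.85 f'_c b) = 327/(0.85 × 3.4 × 19.6) = 5.77 in.

a ≈ 5.77 in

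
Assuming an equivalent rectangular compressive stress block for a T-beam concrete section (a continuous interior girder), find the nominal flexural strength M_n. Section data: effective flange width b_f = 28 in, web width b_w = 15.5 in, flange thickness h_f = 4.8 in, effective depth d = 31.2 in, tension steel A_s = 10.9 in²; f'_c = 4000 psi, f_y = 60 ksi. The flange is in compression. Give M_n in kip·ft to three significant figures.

M_n ≈ 1500 kip·ft

Tension: T = A_s f_y = 10.9 × 60 = 654 kips.
Try a within the flange: a = T/(0.85 f'_c b_f) = 654/(0.85 × 4 × 28) = 6.870 in.
a = 6.870 > h_f = 4.8 in: the block extends into the web. Split into flange-overhang and web parts.
C_f = 0.85 f'_c (b_f − b_w) h_f = 0.85 × 4 × (28 − 15.5) × 4.8 = 204.0 kips.
Remaining web compression depth: a_w = (T − C_f)/(0.85 f'_c b_w) = (654 − 204.0)/(0.85 × 4 × 15.5) = 8.539 in.
M_n = C_f(d − h_f/2) + (T − C_f)(d − a_w/2) = 204.0 × (31.2 − 2.4) + 450 × (31.2 − 4.2695) = 5875.2 + 12118.7 = 17993.9 kip·in.
M_n = 17993.9/12 = 1499.49 kip·ft.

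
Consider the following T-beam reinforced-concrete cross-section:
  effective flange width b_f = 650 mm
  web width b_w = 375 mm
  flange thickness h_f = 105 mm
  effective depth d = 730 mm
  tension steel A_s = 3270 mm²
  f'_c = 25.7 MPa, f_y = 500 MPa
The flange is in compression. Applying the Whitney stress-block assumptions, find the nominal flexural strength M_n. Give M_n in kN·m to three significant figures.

M_n ≈ 1100 kN·m

Tension: T = A_s f_y = 3270 × 500 = 1635000 N.
Try a within the flange: a = T/(0.85 f'_c b_f) = 1635000/(0.85 × 25.7 × 650) = 115.15 mm.
a = 115.15 > h_f = 105 mm: the block extends into the web. Split into flange-overhang and web parts.
C_f = 0.85 f'_c (b_f − b_w) h_f = 0.85 × 25.7 × (650 − 375) × 105 = 630774 N.
Remaining web compression depth: a_w = (T − C_f)/(0.85 f'_c b_w) = (1635000 − 630774)/(0.85 × 25.7 × 375) = 122.59 mm.
M_n = C_f(d − h_f/2) + (T − C_f)(d − a_w/2) = 630774 × (730 − 52.5) + 1004226 × (730 − 61.295) = 427.35 + 671.53 = 1098.88 × 10⁶ N·mm.
M_n = 1098.88 kN·m.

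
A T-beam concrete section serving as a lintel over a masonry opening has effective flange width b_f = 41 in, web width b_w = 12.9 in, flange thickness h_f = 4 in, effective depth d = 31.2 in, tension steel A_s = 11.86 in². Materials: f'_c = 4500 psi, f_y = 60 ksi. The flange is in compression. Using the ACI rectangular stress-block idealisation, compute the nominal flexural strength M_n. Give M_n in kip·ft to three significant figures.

Tension: T = A_s f_y = 11.86 × 60 = 711.6 kips.
Try a within the flange: a = T/(0.85 f'_c b_f) = 711.6/(0.85 × 4.5 × 41) = 4.538 in.
a = 4.538 > h_f = 4 in: the block extends into the web. Split into flange-overhang and web parts.
C_f = 0.85 f'_c (b_f − b_w) h_f = 0.85 × 4.5 × (41 − 12.9) × 4 = 429.9 kips.
Remaining web compression depth: a_w = (T − C_f)/(0.85 f'_c b_w) = (711.6 − 429.9)/(0.85 × 4.5 × 12.9) = 5.709 in.
M_n = C_f(d − h_f/2) + (T − C_f)(d − a_w/2) = 429.9 × (31.2 − 2) + 281.7 × (31.2 − 2.8545) = 12553.1 + 7984.9 = 20538.0 kip·in.
M_n = 20538.0/12 = 1711.50 kip·ft.

M_n ≈ 1710 kip·ft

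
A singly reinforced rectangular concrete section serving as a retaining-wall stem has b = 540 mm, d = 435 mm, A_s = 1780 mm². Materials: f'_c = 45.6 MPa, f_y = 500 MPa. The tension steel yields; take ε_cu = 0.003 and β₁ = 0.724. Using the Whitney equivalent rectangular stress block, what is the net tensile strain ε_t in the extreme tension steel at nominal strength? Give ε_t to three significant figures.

ε_t ≈ 0.0192

a = A_s f_y/(0.85 f'_c b) = 42.52 mm.
β₁ = 0.724, so c = a/β₁ = 42.52/0.724 = 58.73 mm.
From the linear strain diagram with ε_cu = 0.003: ε_t = 0.003 (d − c)/c = 0.003 × (435 − 58.73)/58.73 = 0.0192.
Since ε_t ≥ 0.005, the section is tension-controlled.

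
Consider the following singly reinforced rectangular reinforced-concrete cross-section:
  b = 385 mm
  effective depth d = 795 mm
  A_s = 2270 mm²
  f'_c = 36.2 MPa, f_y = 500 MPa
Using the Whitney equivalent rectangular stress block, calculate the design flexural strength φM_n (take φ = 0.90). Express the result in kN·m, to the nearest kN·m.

T = A_s f_y = 2270 × 500 = 1135000 N = 1135 kN.
From C = T: a = T/(0.85 f'_c b) = 1135000/(0.85 × 36.2 × 385) = 95.81 mm.
M_n = T(d − a/2) = 1135 kN × (795 − 47.905) mm = 847.95 kN·m.
φM_n = 0.90 × 847.95 = 763.16 kN·m.

φM_n ≈ 763 kN·m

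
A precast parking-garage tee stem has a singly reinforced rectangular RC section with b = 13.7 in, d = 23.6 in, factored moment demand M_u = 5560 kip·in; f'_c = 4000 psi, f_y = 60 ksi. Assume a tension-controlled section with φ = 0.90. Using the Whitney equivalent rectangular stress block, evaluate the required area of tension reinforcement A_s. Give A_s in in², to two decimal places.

M_n = M_u/φ = 5560/0.90 = 6177.78 kip·in.
From M_n = 0.85 f'_c a b (d − a/2):
a = d − √(d² − 2M_n/(0.85 f'_c b)) = 23.6 − √(23.6² − 2 × 6177.78/(0.85 × 4 × 13.7)) = 6.521 in.
A_s = 0.85 f'_c a b / f_y = 0.85 × 4 × 6.521 × 13.7 / 60 = 5.062 in².

A_s ≈ 5.06 in²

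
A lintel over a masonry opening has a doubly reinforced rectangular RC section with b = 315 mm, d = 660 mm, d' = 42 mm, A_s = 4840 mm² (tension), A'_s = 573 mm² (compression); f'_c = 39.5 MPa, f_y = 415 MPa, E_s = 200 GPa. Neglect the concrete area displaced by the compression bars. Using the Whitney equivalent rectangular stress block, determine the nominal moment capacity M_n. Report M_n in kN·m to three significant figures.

M_n ≈ 1170 kN·m

Assume both tension and compression steel yield.
Net tension couple steel: A_s − A'_s = 4267 mm².
a = (A_s − A'_s) f_y / (0.85 f'_c b) = 1770805/(0.85 × 39.5 × 315) = 167.43 mm.
c = a/β₁ = 167.43/0.768 = 218.01 mm; ε'_s = 0.003(c − d')/c = 0.0024 ≥ f_y/E_s = 0.0021, so compression steel does yield.
M_n = (A_s − A'_s) f_y (d − a/2) + A'_s f_y (d − d') = [1770805 × (660 − 83.715) + 237795 × (660 − 42)] × 10⁻⁶ = 1020.49 + 146.96 = 1167.45 kN·m.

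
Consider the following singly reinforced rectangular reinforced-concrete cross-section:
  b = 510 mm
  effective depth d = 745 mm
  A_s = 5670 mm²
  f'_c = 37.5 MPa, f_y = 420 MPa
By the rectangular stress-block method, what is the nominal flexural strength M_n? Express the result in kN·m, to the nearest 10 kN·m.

M_n ≈ 1600 kN·m

T = A_s f_y = 5670 × 420 = 2381400 N = 2381.4 kN.
From C = T: a = T/(0.85 f'_c b) = 2381400/(0.85 × 37.5 × 510) = 146.49 mm.
M_n = T(d − a/2) = 2381.4 kN × (745 − 73.245) mm = 1599.72 kN·m.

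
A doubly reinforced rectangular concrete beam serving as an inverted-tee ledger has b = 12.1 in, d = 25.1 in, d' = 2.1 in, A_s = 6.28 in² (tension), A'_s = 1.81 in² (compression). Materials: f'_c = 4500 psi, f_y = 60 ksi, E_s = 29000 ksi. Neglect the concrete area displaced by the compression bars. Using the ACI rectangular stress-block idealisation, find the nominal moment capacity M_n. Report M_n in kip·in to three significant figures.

Assume both steels yield.
a = (A_s − A'_s) f_y/(0.85 f'_c b) = (6.28 − 1.81) × 60/(0.85 × 4.5 × 12.1) = 5.795 in.
c = a/β₁ = 5.795/0.825 = 7.024 in; ε'_s = 0.003(c − d')/c = 0.0021 ≥ ε_y = 0.0021, so the compression steel yields.
M_n = (A_s − A'_s) f_y (d − a/2) + A'_s f_y (d − d') = 268.2 × (25.1 − 2.8975) + 108.6 × (25.1 − 2.1) = 5954.7 + 2497.8 = 8452.5 kip·in.

M_n ≈ 8450 kip·in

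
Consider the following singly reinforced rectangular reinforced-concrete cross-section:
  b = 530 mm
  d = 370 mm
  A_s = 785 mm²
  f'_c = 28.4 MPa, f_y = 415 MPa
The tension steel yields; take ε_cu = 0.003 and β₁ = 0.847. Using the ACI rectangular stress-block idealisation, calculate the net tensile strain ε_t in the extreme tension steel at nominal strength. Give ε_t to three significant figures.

ε_t ≈ 0.0339

a = A_s f_y/(0.85 f'_c b) = 25.46 mm.
β₁ = 0.847, so c = a/β₁ = 25.46/0.847 = 30.06 mm.
From the linear strain diagram with ε_cu = 0.003: ε_t = 0.003 (d − c)/c = 0.003 × (370 − 30.06)/30.06 = 0.0339.
Since ε_t ≥ 0.005, the section is tension-controlled.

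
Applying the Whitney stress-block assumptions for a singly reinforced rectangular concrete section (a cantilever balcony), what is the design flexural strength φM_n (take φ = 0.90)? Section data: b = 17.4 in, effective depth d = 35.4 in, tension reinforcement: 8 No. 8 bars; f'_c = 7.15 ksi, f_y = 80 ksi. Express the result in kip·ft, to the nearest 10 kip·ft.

A_s = 8 × 0.79 = 6.32 in².
T = A_s f_y = 6.32 × 80 = 505.6 kips.
a = T/(0.85 f'_c b) = 505.6/(0.85 × 7.15 × 17.4) = 4.781 in.
M_n = T(d − a/2) = 505.6 × (35.4 − 2.3905) = 16689.6 kip·in = 16689.6/12 = 1390.80 kip·ft.
φM_n = 0.90 × 1390.80 = 1251.72 kip·ft.

φM_n ≈ 1250 kip·ft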